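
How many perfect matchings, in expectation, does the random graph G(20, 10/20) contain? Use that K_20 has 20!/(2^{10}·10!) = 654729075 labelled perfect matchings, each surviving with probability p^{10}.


K_20 has 20!/(2^{10}·10!) = 654729075 labelled perfect matchings.
For each such perfect matching H, let X_H = 1 if all 10 edges of H are present in G. Then P[X_H = 1] = p^{10} = (1/2)^{10} = 1/1024.
By linearity: E[X] = Σ_H E[X_H] = 654729075 · p^{10} = 654729075 · 1/1024 = 654729075/1024.
Numerically: E[X] ≈ 6.3938e+05.

E[X] = 654729075 · (1/2)^{10} = 654729075/1024 ≈ 6.3938e+05.


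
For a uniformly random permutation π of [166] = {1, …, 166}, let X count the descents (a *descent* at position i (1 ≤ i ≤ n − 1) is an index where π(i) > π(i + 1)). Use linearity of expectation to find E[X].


Write X = Σ X_I over i = 1, …, 165, with X_I the indicator of one descent.
There are 165 indicators.
For each fixed i, the pair (π(i), π(i+1)) is a uniformly random ordered pair of distinct values from {1, …, 166}; by symmetry P[π(i) > π(i+1)] = 1/2.
By linearity: E[X] = 165 · (1/2) = (166 − 1) · (1/2) = 165/2 ≈ 82.5000.

E[X] = 165/2 = 82.5000.


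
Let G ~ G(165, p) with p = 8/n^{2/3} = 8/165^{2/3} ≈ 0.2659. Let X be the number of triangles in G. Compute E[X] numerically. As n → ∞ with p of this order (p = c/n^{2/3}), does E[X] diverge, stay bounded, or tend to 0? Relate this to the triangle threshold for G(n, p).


Number of potential triangles: C(165, 3) = 735130.
Each occurs with probability p³ ≈ (0.2659)³ ≈ 1.880624e-02.
By linearity: E[X] = C(165, 3)·p³ ≈ 735130 · 1.880624e-02 ≈ 13825.0343.
Since α = 2/3 < 1, p = c/n^{2/3} ≫ 1/n is above the triangle threshold p ~ 1/n. Asymptotically E[X] ~ (c³/6)·n^{3(1−α)} = (8³/6)·n^{1} → ∞; triangles are abundant w.h.p.

E[X] ≈ 13825.0343; in regime p = Θ(1/n^{2/3}) E[X] diverges (above the triangle threshold p ~ 1/n).


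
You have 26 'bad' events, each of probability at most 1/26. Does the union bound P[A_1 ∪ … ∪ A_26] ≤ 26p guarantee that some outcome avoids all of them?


Union bound: P[∪_{i=1}^{26} A_i] ≤ Σ_i P[A_i] ≤ 26·p = 26·(1/26) = 1.
Numerically: 1 ≈ 1.0000000.
Is 1 < 1? NO.
Since the bound 1 is ≥ 1, the union bound is uninformative here; it does NOT by itself certify existence.

26·p = 1 ≈ 1.0000000; existence NOT certified by the union bound.


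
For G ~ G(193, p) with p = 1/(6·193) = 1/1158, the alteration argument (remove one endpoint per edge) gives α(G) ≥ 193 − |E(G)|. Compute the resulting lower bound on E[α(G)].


E[|E(G)|] = C(193, 2)·p = 18528 · (1/1158) = 16.
E[α(G)] ≥ n − E[|E(G)|] = 193 − 16 = 177.
Numerically: ≈ 177.000.
(This is only a lower bound; the true E[α(G)] may be larger.)

E[α(G)] ≥ 177 ≈ 177.000.


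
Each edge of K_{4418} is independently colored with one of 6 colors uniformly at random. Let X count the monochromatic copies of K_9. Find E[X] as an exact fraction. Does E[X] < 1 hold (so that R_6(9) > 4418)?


E[X] = C(4418, 9) · 6^{1 − 36} = 1752779389572095347587475120 · 6^{−35} = 1752779389572095347587475120/1719070799748422591028658176.
As a reduced fraction: E[X] = 109548711848255959224217195/107441924984276411939291136 ≈ 1.01961.
Is E[X] < 1? NO.
Since E[X] ≥ 1, the first-moment bound is inconclusive at n = 4418; it does NOT by itself certify R_6(9) > 4418.

E[X] = 109548711848255959224217195/107441924984276411939291136 ≈ 1.01961; E[X] ≥ 1; first-moment method inconclusive here.


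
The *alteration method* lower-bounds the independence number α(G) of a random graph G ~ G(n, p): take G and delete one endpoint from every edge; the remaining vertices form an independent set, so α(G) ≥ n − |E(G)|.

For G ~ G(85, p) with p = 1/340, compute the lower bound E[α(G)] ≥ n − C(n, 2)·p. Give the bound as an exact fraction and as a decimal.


E[|E(G)|] = C(85, 2)·p = 3570 · (1/340) = 21/2.
E[α(G)] ≥ n − E[|E(G)|] = 85 − 21/2 = 149/2.
Numerically: ≈ 74.500.
(This is only a lower bound; the true E[α(G)] may be larger.)

E[α(G)] ≥ 149/2 ≈ 74.500.


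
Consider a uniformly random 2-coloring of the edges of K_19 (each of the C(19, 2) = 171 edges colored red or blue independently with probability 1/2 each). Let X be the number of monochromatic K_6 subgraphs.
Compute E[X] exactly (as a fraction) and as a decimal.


Let X = Σ_S X_S over the C(19, 6) = 27132 subsets S of size 6, where X_S = 1 if the K_6 on S is monochromatic.
For a fixed S, the K_6 on S has C(6, 2) = 15 edges. P[all 15 edges red] = (1/2)^15, and likewise for blue, so P[monochromatic] = 2·(1/2)^15 = 2^{1 − 15} = 1/16384.
Summing: E[X] = C(19, 6) · 2^{1 − 15} = 27132 · 1/16384 = 6783/4096.
Numerically: E[X] ≈ 1.6560.

E[X] = C(19,6)·2^(1−C(6,2)) = 6783/4096 ≈ 1.6560.


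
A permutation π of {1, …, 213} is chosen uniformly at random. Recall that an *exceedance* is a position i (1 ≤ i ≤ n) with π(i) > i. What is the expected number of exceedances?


Write X = Σ_{i=1}^{213} X_i, where X_i = 1_{π(i) > i}.
For each fixed i, π(i) is uniform over {1, …, 213} (marginal of a uniform permutation), so P[π(i) > i] = (n − i)/n. Summing: Σ_{i=1}^{213} (n − i)/n = (0 + 1 + … + 212)/213 = 213(213 − 1)/(2·213) = (213 − 1)/2.
Hence E[X] = Σ_{i=1}^{213} (213 − i)/213 = 106 ≈ 106.000000.

E[X] = 106 = 106.000000.


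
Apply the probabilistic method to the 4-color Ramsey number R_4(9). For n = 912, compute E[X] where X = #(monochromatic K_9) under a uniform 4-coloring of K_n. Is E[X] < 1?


E[X] = C(912, 9) · 4^{1 − 36} = 1156095740032081475120 · 4^{−35} = 1156095740032081475120/1180591620717411303424.
As a reduced fraction: E[X] = 72255983752005092195/73786976294838206464 ≈ 0.97925.
Is E[X] < 1? YES.
Since E[X] < 1, there exists a 4-coloring of K_{912} with no monochromatic K_9; hence R_4(9) > 912.

E[X] = 72255983752005092195/73786976294838206464 ≈ 0.97925; E[X] < 1, so R_4(9) > 912.


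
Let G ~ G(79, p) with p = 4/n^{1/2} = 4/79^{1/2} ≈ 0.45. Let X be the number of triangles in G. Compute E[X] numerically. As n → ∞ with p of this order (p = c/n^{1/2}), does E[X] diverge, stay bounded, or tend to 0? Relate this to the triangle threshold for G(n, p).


Number of potential triangles: C(79, 3) = 79079.
Each occurs with probability p³ ≈ (0.45)³ ≈ 9.11464e-02.
By linearity: E[X] = C(79, 3)·p³ ≈ 79079 · 9.11464e-02 ≈ 7207.763.
Since α = 1/2 < 1, p = c/n^{1/2} ≫ 1/n is above the triangle threshold p ~ 1/n. Asymptotically E[X] ~ (c³/6)·n^{3(1−α)} = (4³/6)·n^{1.5} → ∞; triangles are abundant w.h.p.

E[X] ≈ 7207.763; in regime p = Θ(1/n^{1/2}) E[X] diverges (above the triangle threshold p ~ 1/n).


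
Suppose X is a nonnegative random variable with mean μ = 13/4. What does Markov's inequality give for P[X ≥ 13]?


μ = E[X] = 13/4, a = 13.
Markov: P[X ≥ 13] ≤ μ/a = (13/4)/13 = 1/4.
Numerically: ≈ 0.250000.
(Since a = 13 > μ = 3.250000, the bound 1/4 is < 1 and informative.)

P[X ≥ 13] ≤ 1/4 ≈ 0.250000.


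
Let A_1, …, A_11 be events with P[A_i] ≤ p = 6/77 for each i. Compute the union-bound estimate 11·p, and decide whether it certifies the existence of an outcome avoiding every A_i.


Union bound: P[∪_{i=1}^{11} A_i] ≤ Σ_i P[A_i] ≤ 11·p = 11·(6/77) = 6/7.
Numerically: 6/7 ≈ 0.857143.
Is 6/7 < 1? YES.
Since P[∪ A_i] ≤ 6/7 < 1, the complement has P[∩ A_i^c] ≥ 1 − 6/7 = 1/7 > 0, so some outcome avoids every A_i.

11·p = 6/7 ≈ 0.857143; existence CERTIFIED by the union bound.


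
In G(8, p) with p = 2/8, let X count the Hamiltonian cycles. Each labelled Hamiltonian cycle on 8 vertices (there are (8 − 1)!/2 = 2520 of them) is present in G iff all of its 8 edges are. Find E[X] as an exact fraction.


K_8 has (8 − 1)!/2 = 2520 labelled Hamiltonian cycles.
For each such Hamiltonian cycle H, let X_H = 1 if all 8 edges of H are present in G. Then P[X_H = 1] = p^{8} = (1/4)^{8} = 1/65536.
By linearity: E[X] = Σ_H E[X_H] = 2520 · p^{8} = 2520 · 1/65536 = 315/8192.
Numerically: E[X] ≈ 0.0384521.

E[X] = 2520 · (1/4)^{8} = 315/8192 ≈ 0.0384521.


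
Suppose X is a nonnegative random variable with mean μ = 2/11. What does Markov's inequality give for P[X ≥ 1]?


μ = E[X] = 2/11, a = 1.
Markov: P[X ≥ 1] ≤ μ/a = (2/11)/1 = 2/11.
Numerically: ≈ 0.18182.
(Since a = 1 > μ = 0.18182, the bound 2/11 is < 1 and informative.)

P[X ≥ 1] ≤ 2/11 ≈ 0.18182.


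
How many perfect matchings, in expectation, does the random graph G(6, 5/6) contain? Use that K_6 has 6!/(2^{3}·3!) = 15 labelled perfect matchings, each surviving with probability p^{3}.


K_6 has 6!/(2^{3}·3!) = 15 labelled perfect matchings.
For each such perfect matching H, let X_H = 1 if all 3 edges of H are present in G. Then P[X_H = 1] = p^{3} = (5/6)^{3} = 125/216.
By linearity of expectation: E[X] = Σ_H E[X_H] = 15 · p^{3} = 15 · 125/216 = 625/72.
Numerically: E[X] ≈ 8.68056.

E[X] = 15 · (5/6)^{3} = 625/72 ≈ 8.68056.


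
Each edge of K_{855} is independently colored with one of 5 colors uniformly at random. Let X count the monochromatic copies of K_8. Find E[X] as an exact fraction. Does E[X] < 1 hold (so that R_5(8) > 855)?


E[X] = C(855, 8) · 5^{1 − 28} = 6854000254398702450 · 5^{−27} = 6854000254398702450/7450580596923828125.
As a reduced fraction: E[X] = 274160010175948098/298023223876953125 ≈ 0.9199.
Is E[X] < 1? YES.
Since E[X] < 1, there exists a 5-coloring of K_{855} with no monochromatic K_8; hence R_5(8) > 855.

E[X] = 274160010175948098/298023223876953125 ≈ 0.9199; E[X] < 1, so R_5(8) > 855.


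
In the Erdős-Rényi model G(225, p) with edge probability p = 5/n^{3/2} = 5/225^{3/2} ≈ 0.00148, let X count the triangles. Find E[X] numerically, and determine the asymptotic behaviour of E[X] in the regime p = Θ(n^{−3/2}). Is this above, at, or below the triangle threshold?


Number of potential triangles: C(225, 3) = 1873200.
Each occurs with probability p³ ≈ (0.00148)³ ≈ 3.25154e-09.
By linearity: E[X] = C(225, 3)·p³ ≈ 1873200 · 3.25154e-09 ≈ 0.006.
Since α = 3/2 > 1, p = c/n^{3/2} = o(1/n) is below the triangle threshold p ~ 1/n. Asymptotically E[X] ~ (c³/6)·n^{3(1−α)} = (5³/6)·n^{-1.5} → 0, so by Markov's inequality G has no triangles w.h.p.

E[X] ≈ 0.006; in regime p = Θ(1/n^{3/2}) E[X] tends to 0 (below the triangle threshold p ~ 1/n).


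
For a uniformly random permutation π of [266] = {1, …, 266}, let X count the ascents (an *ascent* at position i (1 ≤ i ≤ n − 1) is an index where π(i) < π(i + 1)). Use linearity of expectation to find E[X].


Write X = Σ X_I over i = 1, …, 265, with X_I the indicator of one ascent.
There are 265 indicators.
For each fixed i, the pair (π(i), π(i+1)) is a uniformly random ordered pair of distinct values from {1, …, 266}; by symmetry P[π(i) < π(i+1)] = 1/2.
By linearity: E[X] = 265 · (1/2) = (266 − 1) · (1/2) = 265/2 ≈ 132.500.

E[X] = 265/2 = 132.500.


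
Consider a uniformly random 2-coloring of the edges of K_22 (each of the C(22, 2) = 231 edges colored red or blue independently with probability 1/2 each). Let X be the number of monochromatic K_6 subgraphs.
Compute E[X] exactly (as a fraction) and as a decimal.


Let X = Σ_S X_S over the C(22, 6) = 74613 subsets S of size 6, where X_S = 1 if the K_6 on S is monochromatic.
For a fixed S, the K_6 on S has C(6, 2) = 15 edges. P[all 15 edges red] = (1/2)^15, and likewise for blue, so P[monochromatic] = 2·(1/2)^15 = 2^{1 − 15} = 1/16384.
Summing: E[X] = C(22, 6) · 2^{1 − 15} = 74613 · 1/16384 = 74613/16384.
Numerically: E[X] ≈ 4.554.

E[X] = C(22,6)·2^(1−C(6,2)) = 74613/16384 ≈ 4.554.


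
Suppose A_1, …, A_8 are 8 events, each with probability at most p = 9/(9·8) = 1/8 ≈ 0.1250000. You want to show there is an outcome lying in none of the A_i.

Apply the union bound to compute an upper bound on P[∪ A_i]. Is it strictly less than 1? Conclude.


Union bound: P[∪_{i=1}^{8} A_i] ≤ Σ_i P[A_i] ≤ 8·p = 8·(1/8) = 1.
Numerically: 1 ≈ 1.0000000.
Is 1 < 1? NO.
Since the bound 1 is ≥ 1, the union bound is uninformative here; it does NOT by itself certify existence.

8·p = 1 ≈ 1.0000000; existence NOT certified by the union bound.


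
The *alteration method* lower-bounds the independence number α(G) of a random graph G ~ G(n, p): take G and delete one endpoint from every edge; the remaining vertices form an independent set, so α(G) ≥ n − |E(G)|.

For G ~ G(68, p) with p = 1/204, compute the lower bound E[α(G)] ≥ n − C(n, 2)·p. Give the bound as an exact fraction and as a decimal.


E[|E(G)|] = C(68, 2)·p = 2278 · (1/204) = 67/6.
E[α(G)] ≥ n − E[|E(G)|] = 68 − 67/6 = 341/6.
Numerically: ≈ 56.833.
(This is only a lower bound; the true E[α(G)] may be larger.)

E[α(G)] ≥ 341/6 ≈ 56.833.


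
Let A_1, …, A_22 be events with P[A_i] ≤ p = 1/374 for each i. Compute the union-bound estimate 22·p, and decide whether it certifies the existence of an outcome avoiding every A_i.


Union bound: P[∪_{i=1}^{22} A_i] ≤ Σ_i P[A_i] ≤ 22·p = 22·(1/374) = 1/17.
Numerically: 1/17 ≈ 0.05882.
Is 1/17 < 1? YES.
Since P[∪ A_i] ≤ 1/17 < 1, the complement has P[∩ A_i^c] ≥ 1 − 1/17 = 16/17 > 0, so some outcome avoids every A_i.

22·p = 1/17 ≈ 0.05882; existence CERTIFIED by the union bound.


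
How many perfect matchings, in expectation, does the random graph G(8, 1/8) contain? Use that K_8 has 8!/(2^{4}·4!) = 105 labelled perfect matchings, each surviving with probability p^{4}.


K_8 has 8!/(2^{4}·4!) = 105 labelled perfect matchings.
For each such perfect matching H, let X_H = 1 if all 4 edges of H are present in G. Then P[X_H = 1] = p^{4} = (1/8)^{4} = 1/4096.
By linearity of expectation: E[X] = Σ_H E[X_H] = 105 · p^{4} = 105 · 1/4096 = 105/4096.
Numerically: E[X] ≈ 0.0256348.

E[X] = 105 · (1/8)^{4} = 105/4096 ≈ 0.0256348.


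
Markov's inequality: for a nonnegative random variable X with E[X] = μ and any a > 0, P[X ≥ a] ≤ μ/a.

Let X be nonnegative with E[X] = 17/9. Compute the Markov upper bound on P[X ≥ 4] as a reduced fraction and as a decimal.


μ = E[X] = 17/9, a = 4.
Markov: P[X ≥ 4] ≤ μ/a = (17/9)/4 = 17/36.
Numerically: ≈ 0.472.
(Since a = 4 > μ = 1.889, the bound 17/36 is < 1 and informative.)

P[X ≥ 4] ≤ 17/36 ≈ 0.472.


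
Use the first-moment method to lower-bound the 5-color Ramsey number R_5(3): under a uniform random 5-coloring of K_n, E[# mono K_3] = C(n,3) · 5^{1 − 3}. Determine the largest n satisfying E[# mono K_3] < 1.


We need C(n, 3) · 5^{1 − 3} < 1, i.e. C(n, 3) < 5^{3 − 1} = 25.
Check values of n near the boundary:
  n = 5: C(5, 3) = 10; 10 < 25? YES
  n = 6: C(6, 3) = 20; 20 < 25? YES
  n = 7: C(7, 3) = 35; 35 < 25? NO
  n = 8: C(8, 3) = 56; 56 < 25? NO
  n = 9: C(9, 3) = 84; 84 < 25? NO
The largest n with C(n, 3) < 25 is n = 6 (where E[X] = 4/5 ≈ 0.80000). Hence R_5(3) > 6, i.e. R_5(3) ≥ 7.

Largest n = 6; hence R_5(3) > 6.


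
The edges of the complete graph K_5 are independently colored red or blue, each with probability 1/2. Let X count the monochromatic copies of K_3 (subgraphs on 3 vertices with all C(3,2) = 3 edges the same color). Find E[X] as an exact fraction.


Let X = Σ_S X_S over the C(5, 3) = 10 subsets S of size 3, where X_S = 1 if the K_3 on S is monochromatic.
For a fixed S, the K_3 on S has C(3, 2) = 3 edges. P[all 3 edges red] = (1/2)^3, and likewise for blue, so P[monochromatic] = 2·(1/2)^3 = 2^{1 − 3} = 1/4.
By linearity of expectation: E[X] = C(5, 3) · 2^{1 − 3} = 10 · 1/4 = 5/2.
Numerically: E[X] ≈ 2.5000.

E[X] = C(5,3)·2^(1−C(3,2)) = 5/2 ≈ 2.5000.


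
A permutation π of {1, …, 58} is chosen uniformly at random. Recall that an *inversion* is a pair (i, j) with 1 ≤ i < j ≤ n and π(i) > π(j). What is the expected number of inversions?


Write X = Σ X_I over the C(58, 2) = 1653 pairs i < j, with X_I the indicator of one inversion.
There are 1653 indicators.
For each fixed pair i < j, the values π(i) and π(j) are two distinct elements of {1, …, 58} in uniformly random order; by symmetry P[π(i) > π(j)] = 1/2.
By linearity: E[X] = 1653 · (1/2) = C(58, 2) · (1/2) = 1653/2 = 1653/2 ≈ 826.5000.

E[X] = 1653/2 = 826.5000.


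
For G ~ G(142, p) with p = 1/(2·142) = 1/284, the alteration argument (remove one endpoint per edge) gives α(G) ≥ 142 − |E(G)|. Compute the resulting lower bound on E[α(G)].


E[|E(G)|] = C(142, 2)·p = 10011 · (1/284) = 141/4.
E[α(G)] ≥ n − E[|E(G)|] = 142 − 141/4 = 427/4.
Numerically: ≈ 106.750000.
(This is only a lower bound; the true E[α(G)] may be larger.)

E[α(G)] ≥ 427/4 ≈ 106.750000.


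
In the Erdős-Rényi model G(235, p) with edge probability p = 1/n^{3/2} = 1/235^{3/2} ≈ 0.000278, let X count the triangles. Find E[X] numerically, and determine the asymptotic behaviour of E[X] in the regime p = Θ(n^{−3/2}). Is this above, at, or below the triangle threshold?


Number of potential triangles: C(235, 3) = 2135445.
Each occurs with probability p³ ≈ (0.000278)³ ≈ 2.13892e-11.
By linearity: E[X] = C(235, 3)·p³ ≈ 2135445 · 2.13892e-11 ≈ 0.000.
Since α = 3/2 > 1, p = c/n^{3/2} = o(1/n) is below the triangle threshold p ~ 1/n. Asymptotically E[X] ~ (c³/6)·n^{3(1−α)} = (1³/6)·n^{-1.5} → 0, so by Markov's inequality G has no triangles w.h.p.

E[X] ≈ 0.000; in regime p = Θ(1/n^{3/2}) E[X] tends to 0 (below the triangle threshold p ~ 1/n).


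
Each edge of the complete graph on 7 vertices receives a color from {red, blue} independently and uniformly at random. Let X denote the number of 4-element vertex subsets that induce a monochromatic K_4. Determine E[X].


Let X = Σ_S X_S over the C(7, 4) = 35 subsets S of size 4, where X_S = 1 if the K_4 on S is monochromatic.
For a fixed S, the K_4 on S has C(4, 2) = 6 edges. P[all 6 edges red] = (1/2)^6, and likewise for blue, so P[monochromatic] = 2·(1/2)^6 = 2^{1 − 6} = 1/32.
By linearity: E[X] = C(7, 4) · 2^{1 − 6} = 35 · 1/32 = 35/32.
Numerically: E[X] ≈ 1.0938.

E[X] = C(7,4)·2^(1−C(4,2)) = 35/32 ≈ 1.0938.


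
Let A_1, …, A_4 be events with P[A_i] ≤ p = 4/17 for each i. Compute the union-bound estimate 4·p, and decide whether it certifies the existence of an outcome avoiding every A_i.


Union bound: P[∪_{i=1}^{4} A_i] ≤ Σ_i P[A_i] ≤ 4·p = 4·(4/17) = 16/17.
Numerically: 16/17 ≈ 0.941.
Is 16/17 < 1? YES.
Since P[∪ A_i] ≤ 16/17 < 1, the complement has P[∩ A_i^c] ≥ 1 − 16/17 = 1/17 > 0, so some outcome avoids every A_i.

4·p = 16/17 ≈ 0.941; existence CERTIFIED by the union bound.


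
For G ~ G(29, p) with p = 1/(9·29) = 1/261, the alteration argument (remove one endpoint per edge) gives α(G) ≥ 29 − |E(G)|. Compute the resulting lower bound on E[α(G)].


E[|E(G)|] = C(29, 2)·p = 406 · (1/261) = 14/9.
E[α(G)] ≥ n − E[|E(G)|] = 29 − 14/9 = 247/9.
Numerically: ≈ 27.444444.
(This is only a lower bound; the true E[α(G)] may be larger.)

E[α(G)] ≥ 247/9 ≈ 27.444444.


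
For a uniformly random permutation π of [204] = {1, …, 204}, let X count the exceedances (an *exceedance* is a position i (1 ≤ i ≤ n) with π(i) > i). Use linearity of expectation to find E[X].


Write X = Σ_{i=1}^{204} X_i, where X_i = 1_{π(i) > i}.
For each fixed i, π(i) is uniform over {1, …, 204} (marginal of a uniform permutation), so P[π(i) > i] = (n − i)/n. Summing: Σ_{i=1}^{204} (n − i)/n = (0 + 1 + … + 203)/204 = 204(204 − 1)/(2·204) = (204 − 1)/2.
Hence E[X] = Σ_{i=1}^{204} (204 − i)/204 = 203/2 ≈ 101.50000.

E[X] = 203/2 = 101.50000.


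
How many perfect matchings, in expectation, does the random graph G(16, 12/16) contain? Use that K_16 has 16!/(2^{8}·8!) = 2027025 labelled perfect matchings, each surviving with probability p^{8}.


K_16 has 16!/(2^{8}·8!) = 2027025 labelled perfect matchings.
For each such perfect matching H, let X_H = 1 if all 8 edges of H are present in G. Then P[X_H = 1] = p^{8} = (3/4)^{8} = 6561/65536.
By linearity: E[X] = Σ_H E[X_H] = 2027025 · p^{8} = 2027025 · 6561/65536 = 13299311025/65536.
Numerically: E[X] ≈ 2.03e+05.

E[X] = 2027025 · (3/4)^{8} = 13299311025/65536 ≈ 2.03e+05.


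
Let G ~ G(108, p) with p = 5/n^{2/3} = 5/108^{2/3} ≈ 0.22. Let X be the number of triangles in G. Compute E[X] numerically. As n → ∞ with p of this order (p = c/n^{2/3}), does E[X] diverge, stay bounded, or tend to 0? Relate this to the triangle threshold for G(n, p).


Number of potential triangles: C(108, 3) = 204156.
Each occurs with probability p³ ≈ (0.22)³ ≈ 1.07167e-02.
By linearity: E[X] = C(108, 3)·p³ ≈ 204156 · 1.07167e-02 ≈ 2187.886.
Since α = 2/3 < 1, p = c/n^{2/3} ≫ 1/n is above the triangle threshold p ~ 1/n. Asymptotically E[X] ~ (c³/6)·n^{3(1−α)} = (5³/6)·n^{1} → ∞; triangles are abundant w.h.p.

E[X] ≈ 2187.886; in regime p = Θ(1/n^{2/3}) E[X] diverges (above the triangle threshold p ~ 1/n).


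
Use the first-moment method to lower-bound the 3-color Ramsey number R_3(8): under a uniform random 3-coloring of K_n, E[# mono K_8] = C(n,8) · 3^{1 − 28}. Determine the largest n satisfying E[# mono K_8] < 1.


We need C(n, 8) · 3^{1 − 28} < 1, i.e. C(n, 8) < 3^{28 − 1} = 7625597484987.
Check values of n near the boundary:
  n = 152: C(152, 8) = 5859727868575; 5859727868575 < 7625597484987? YES
  n = 153: C(153, 8) = 6183023199255; 6183023199255 < 7625597484987? YES
  n = 154: C(154, 8) = 6521818990995; 6521818990995 < 7625597484987? YES
  n = 155: C(155, 8) = 6876747915675; 6876747915675 < 7625597484987? YES
  n = 156: C(156, 8) = 7248464019225; 7248464019225 < 7625597484987? YES
  n = 157: C(157, 8) = 7637643295425; 7637643295425 < 7625597484987? NO
The largest n with C(n, 8) < 7625597484987 is n = 156 (where E[X] = 805384891025/847288609443 ≈ 0.95054). Hence R_3(8) > 156, i.e. R_3(8) ≥ 157.

Largest n = 156; hence R_3(8) > 156.


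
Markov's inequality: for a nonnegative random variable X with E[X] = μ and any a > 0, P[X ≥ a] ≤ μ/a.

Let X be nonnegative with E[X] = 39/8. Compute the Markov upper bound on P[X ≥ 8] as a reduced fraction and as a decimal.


μ = E[X] = 39/8, a = 8.
Markov: P[X ≥ 8] ≤ μ/a = (39/8)/8 = 39/64.
Numerically: ≈ 0.60938.
(Since a = 8 > μ = 4.87500, the bound 39/64 is < 1 and informative.)

P[X ≥ 8] ≤ 39/64 ≈ 0.60938.


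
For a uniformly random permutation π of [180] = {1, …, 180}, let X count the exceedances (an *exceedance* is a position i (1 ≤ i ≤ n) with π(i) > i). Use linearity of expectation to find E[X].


Write X = Σ_{i=1}^{180} X_i, where X_i = 1_{π(i) > i}.
For each fixed i, π(i) is uniform over {1, …, 180} (marginal of a uniform permutation), so P[π(i) > i] = (n − i)/n. Summing: Σ_{i=1}^{180} (n − i)/n = (0 + 1 + … + 179)/180 = 180(180 − 1)/(2·180) = (180 − 1)/2.
Hence E[X] = Σ_{i=1}^{180} (180 − i)/180 = 179/2 ≈ 89.50000.

E[X] = 179/2 = 89.50000.


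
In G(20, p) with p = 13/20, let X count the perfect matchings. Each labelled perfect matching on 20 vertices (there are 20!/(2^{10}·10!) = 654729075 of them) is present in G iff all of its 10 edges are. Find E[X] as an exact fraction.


K_20 has 20!/(2^{10}·10!) = 654729075 labelled perfect matchings.
For each such perfect matching H, let X_H = 1 if all 10 edges of H are present in G. Then P[X_H = 1] = p^{10} = (13/20)^{10} = 137858491849/10240000000000.
By linearity of expectation: E[X] = Σ_H E[X_H] = 654729075 · p^{10} = 654729075 · 137858491849/10240000000000 = 3610398513967632387/409600000000.
Numerically: E[X] ≈ 8.81445e+06.

E[X] = 654729075 · (13/20)^{10} = 3610398513967632387/409600000000 ≈ 8.81445e+06.


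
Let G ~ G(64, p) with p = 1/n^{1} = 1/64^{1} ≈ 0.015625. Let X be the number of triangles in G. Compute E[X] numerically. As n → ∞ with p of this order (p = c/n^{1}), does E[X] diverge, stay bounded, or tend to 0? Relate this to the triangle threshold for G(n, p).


Number of potential triangles: C(64, 3) = 41664.
Each occurs with probability p³ ≈ (0.015625)³ ≈ 3.81469727e-06.
By linearity: E[X] = C(64, 3)·p³ ≈ 41664 · 3.81469727e-06 ≈ 0.158936.
Here α = 1, so p = 1/n is exactly at the triangle threshold p ~ 1/n. Asymptotically E[X] → c³/6 = 1³/6 = 1/6 ≈ 0.166667, a bounded constant. In this regime the triangle count is asymptotically Poisson(c³/6).

E[X] ≈ 0.158936; in regime p = Θ(1/n^{1}) E[X] stays bounded (at the triangle threshold p ~ 1/n).


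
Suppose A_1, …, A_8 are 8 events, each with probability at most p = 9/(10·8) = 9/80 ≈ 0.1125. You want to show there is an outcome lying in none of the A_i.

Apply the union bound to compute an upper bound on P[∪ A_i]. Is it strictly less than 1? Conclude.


Union bound: P[∪_{i=1}^{8} A_i] ≤ Σ_i P[A_i] ≤ 8·p = 8·(9/80) = 9/10.
Numerically: 9/10 ≈ 0.9000.
Is 9/10 < 1? YES.
Since P[∪ A_i] ≤ 9/10 < 1, the complement has P[∩ A_i^c] ≥ 1 − 9/10 = 1/10 > 0, so some outcome avoids every A_i.

8·p = 9/10 ≈ 0.9000; existence CERTIFIED by the union bound.


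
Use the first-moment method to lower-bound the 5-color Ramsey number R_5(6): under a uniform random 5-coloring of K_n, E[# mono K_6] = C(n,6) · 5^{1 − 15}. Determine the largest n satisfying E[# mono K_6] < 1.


We need C(n, 6) · 5^{1 − 15} < 1, i.e. C(n, 6) < 5^{15 − 1} = 6103515625.
Check values of n near the boundary:
  n = 127: C(127, 6) = 5169379425; 5169379425 < 6103515625? YES
  n = 128: C(128, 6) = 5423611200; 5423611200 < 6103515625? YES
  n = 129: C(129, 6) = 5688177600; 5688177600 < 6103515625? YES
  n = 130: C(130, 6) = 5963412000; 5963412000 < 6103515625? YES
  n = 131: C(131, 6) = 6249655776; 6249655776 < 6103515625? NO
The largest n with C(n, 6) < 6103515625 is n = 130 (where E[X] = 47707296/48828125 ≈ 0.9770454). Hence R_5(6) > 130, i.e. R_5(6) ≥ 131.

Largest n = 130; hence R_5(6) > 130.


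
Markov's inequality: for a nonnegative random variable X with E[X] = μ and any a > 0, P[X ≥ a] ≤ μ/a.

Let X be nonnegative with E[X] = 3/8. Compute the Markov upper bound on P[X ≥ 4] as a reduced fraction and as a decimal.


μ = E[X] = 3/8, a = 4.
Markov: P[X ≥ 4] ≤ μ/a = (3/8)/4 = 3/32.
Numerically: ≈ 0.09375.
(Since a = 4 > μ = 0.37500, the bound 3/32 is < 1 and informative.)

P[X ≥ 4] ≤ 3/32 ≈ 0.09375.


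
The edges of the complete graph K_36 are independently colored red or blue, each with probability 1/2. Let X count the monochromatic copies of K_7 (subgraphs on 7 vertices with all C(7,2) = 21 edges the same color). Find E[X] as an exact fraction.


Let X = Σ_S X_S over the C(36, 7) = 8347680 subsets S of size 7, where X_S = 1 if the K_7 on S is monochromatic.
For a fixed S, the K_7 on S has C(7, 2) = 21 edges. P[all 21 edges red] = (1/2)^21, and likewise for blue, so P[monochromatic] = 2·(1/2)^21 = 2^{1 − 21} = 1/1048576.
Summing: E[X] = C(36, 7) · 2^{1 − 21} = 8347680 · 1/1048576 = 260865/32768.
Numerically: E[X] ≈ 7.961.

E[X] = C(36,7)·2^(1−C(7,2)) = 260865/32768 ≈ 7.961.


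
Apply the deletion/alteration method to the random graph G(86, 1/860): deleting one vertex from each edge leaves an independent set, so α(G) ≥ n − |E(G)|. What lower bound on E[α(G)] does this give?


E[|E(G)|] = C(86, 2)·p = 3655 · (1/860) = 17/4.
E[α(G)] ≥ n − E[|E(G)|] = 86 − 17/4 = 327/4.
Numerically: ≈ 81.750.
(This is only a lower bound; the true E[α(G)] may be larger.)

E[α(G)] ≥ 327/4 ≈ 81.750.


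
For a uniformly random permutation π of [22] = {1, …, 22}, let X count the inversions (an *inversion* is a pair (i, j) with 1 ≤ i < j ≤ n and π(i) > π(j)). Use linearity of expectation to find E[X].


Write X = Σ X_I over the C(22, 2) = 231 pairs i < j, with X_I the indicator of one inversion.
There are 231 indicators.
For each fixed pair i < j, the values π(i) and π(j) are two distinct elements of {1, …, 22} in uniformly random order; by symmetry P[π(i) > π(j)] = 1/2.
By linearity: E[X] = 231 · (1/2) = C(22, 2) · (1/2) = 231/2 = 231/2 ≈ 115.50000.

E[X] = 231/2 = 115.50000.


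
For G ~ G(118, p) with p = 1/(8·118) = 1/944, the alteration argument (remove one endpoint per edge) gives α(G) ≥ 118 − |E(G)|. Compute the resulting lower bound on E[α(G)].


E[|E(G)|] = C(118, 2)·p = 6903 · (1/944) = 117/16.
E[α(G)] ≥ n − E[|E(G)|] = 118 − 117/16 = 1771/16.
Numerically: ≈ 110.6875.
(This is only a lower bound; the true E[α(G)] may be larger.)

E[α(G)] ≥ 1771/16 ≈ 110.6875.


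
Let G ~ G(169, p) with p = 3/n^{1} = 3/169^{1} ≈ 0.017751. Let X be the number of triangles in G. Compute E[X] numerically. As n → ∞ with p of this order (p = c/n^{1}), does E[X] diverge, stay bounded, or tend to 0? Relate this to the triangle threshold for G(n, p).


Number of potential triangles: C(169, 3) = 790244.
Each occurs with probability p³ ≈ (0.017751)³ ≈ 5.5937577e-06.
By linearity: E[X] = C(169, 3)·p³ ≈ 790244 · 5.5937577e-06 ≈ 4.42043.
Here α = 1, so p = 3/n is exactly at the triangle threshold p ~ 1/n. Asymptotically E[X] → c³/6 = 3³/6 = 9/2 ≈ 4.50000, a bounded constant. In this regime the triangle count is asymptotically Poisson(c³/6).

E[X] ≈ 4.42043; in regime p = Θ(1/n^{1}) E[X] stays bounded (at the triangle threshold p ~ 1/n).


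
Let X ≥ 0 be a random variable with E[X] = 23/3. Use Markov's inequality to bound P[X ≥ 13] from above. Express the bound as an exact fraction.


μ = E[X] = 23/3, a = 13.
Markov: P[X ≥ 13] ≤ μ/a = (23/3)/13 = 23/39.
Numerically: ≈ 0.589744.
(Since a = 13 > μ = 7.666667, the bound 23/39 is < 1 and informative.)

P[X ≥ 13] ≤ 23/39 ≈ 0.589744.


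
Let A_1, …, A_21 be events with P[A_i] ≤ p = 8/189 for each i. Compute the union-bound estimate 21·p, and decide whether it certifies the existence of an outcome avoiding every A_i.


Union bound: P[∪_{i=1}^{21} A_i] ≤ Σ_i P[A_i] ≤ 21·p = 21·(8/189) = 8/9.
Numerically: 8/9 ≈ 0.888889.
Is 8/9 < 1? YES.
Since P[∪ A_i] ≤ 8/9 < 1, the complement has P[∩ A_i^c] ≥ 1 − 8/9 = 1/9 > 0, so some outcome avoids every A_i.

21·p = 8/9 ≈ 0.888889; existence CERTIFIED by the union bound.


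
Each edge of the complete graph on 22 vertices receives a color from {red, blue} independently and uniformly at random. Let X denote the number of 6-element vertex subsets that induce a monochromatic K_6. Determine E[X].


Let X = Σ_S X_S over the C(22, 6) = 74613 subsets S of size 6, where X_S = 1 if the K_6 on S is monochromatic.
For a fixed S, the K_6 on S has C(6, 2) = 15 edges. P[all 15 edges red] = (1/2)^15, and likewise for blue, so P[monochromatic] = 2·(1/2)^15 = 2^{1 − 15} = 1/16384.
Summing: E[X] = C(22, 6) · 2^{1 − 15} = 74613 · 1/16384 = 74613/16384.
Numerically: E[X] ≈ 4.554016.

E[X] = C(22,6)·2^(1−C(6,2)) = 74613/16384 ≈ 4.554016.


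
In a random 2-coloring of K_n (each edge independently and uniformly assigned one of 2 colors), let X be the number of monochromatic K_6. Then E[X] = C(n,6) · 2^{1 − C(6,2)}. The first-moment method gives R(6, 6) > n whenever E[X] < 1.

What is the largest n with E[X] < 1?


We need C(n, 6) · 2^{1 − 15} < 1, i.e. C(n, 6) < 2^{15 − 1} = 16384.
Check values of n near the boundary:
  n = 12: C(12, 6) = 924; 924 < 16384? YES
  n = 13: C(13, 6) = 1716; 1716 < 16384? YES
  n = 14: C(14, 6) = 3003; 3003 < 16384? YES
  n = 15: C(15, 6) = 5005; 5005 < 16384? YES
  n = 16: C(16, 6) = 8008; 8008 < 16384? YES
  n = 17: C(17, 6) = 12376; 12376 < 16384? YES
  n = 18: C(18, 6) = 18564; 18564 < 16384? NO
  n = 19: C(19, 6) = 27132; 27132 < 16384? NO
The largest n with C(n, 6) < 16384 is n = 17 (where E[X] = 1547/2048 ≈ 0.75537). Hence R(6, 6) > 17, i.e. R(6, 6) ≥ 18.

Largest n = 17; hence R(6, 6) > 17.


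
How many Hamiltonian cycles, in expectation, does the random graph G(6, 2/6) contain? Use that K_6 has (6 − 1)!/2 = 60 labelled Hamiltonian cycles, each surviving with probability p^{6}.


K_6 has (6 − 1)!/2 = 60 labelled Hamiltonian cycles.
For each such Hamiltonian cycle H, let X_H = 1 if all 6 edges of H are present in G. Then P[X_H = 1] = p^{6} = (1/3)^{6} = 1/729.
Summing the indicators: E[X] = Σ_H E[X_H] = 60 · p^{6} = 60 · 1/729 = 20/243.
Numerically: E[X] ≈ 0.0823.

E[X] = 60 · (1/3)^{6} = 20/243 ≈ 0.0823.


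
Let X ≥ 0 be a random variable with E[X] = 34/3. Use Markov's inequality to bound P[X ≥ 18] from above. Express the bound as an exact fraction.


μ = E[X] = 34/3, a = 18.
Markov: P[X ≥ 18] ≤ μ/a = (34/3)/18 = 17/27.
Numerically: ≈ 0.630.
(Since a = 18 > μ = 11.333, the bound 17/27 is < 1 and informative.)

P[X ≥ 18] ≤ 17/27 ≈ 0.630.


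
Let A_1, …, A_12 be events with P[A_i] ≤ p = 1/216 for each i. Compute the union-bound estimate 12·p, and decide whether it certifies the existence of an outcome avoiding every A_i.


Union bound: P[∪_{i=1}^{12} A_i] ≤ Σ_i P[A_i] ≤ 12·p = 12·(1/216) = 1/18.
Numerically: 1/18 ≈ 0.056.
Is 1/18 < 1? YES.
Since P[∪ A_i] ≤ 1/18 < 1, the complement has P[∩ A_i^c] ≥ 1 − 1/18 = 17/18 > 0, so some outcome avoids every A_i.

12·p = 1/18 ≈ 0.056; existence CERTIFIED by the union bound.


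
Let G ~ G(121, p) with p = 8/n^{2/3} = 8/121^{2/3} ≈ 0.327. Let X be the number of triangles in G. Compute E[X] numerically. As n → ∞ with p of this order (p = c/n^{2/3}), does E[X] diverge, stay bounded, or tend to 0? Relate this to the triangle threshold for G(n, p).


Number of potential triangles: C(121, 3) = 287980.
Each occurs with probability p³ ≈ (0.327)³ ≈ 3.49703e-02.
By linearity: E[X] = C(121, 3)·p³ ≈ 287980 · 3.49703e-02 ≈ 10070.744.
Since α = 2/3 < 1, p = c/n^{2/3} ≫ 1/n is above the triangle threshold p ~ 1/n. Asymptotically E[X] ~ (c³/6)·n^{3(1−α)} = (8³/6)·n^{1} → ∞; triangles are abundant w.h.p.

E[X] ≈ 10070.744; in regime p = Θ(1/n^{2/3}) E[X] diverges (above the triangle threshold p ~ 1/n).


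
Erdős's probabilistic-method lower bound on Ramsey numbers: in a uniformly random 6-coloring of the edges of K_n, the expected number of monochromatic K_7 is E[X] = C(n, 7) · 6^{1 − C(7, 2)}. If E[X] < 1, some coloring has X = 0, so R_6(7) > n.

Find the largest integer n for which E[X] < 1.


We need C(n, 7) · 6^{1 − 21} < 1, i.e. C(n, 7) < 6^{21 − 1} = 3656158440062976.
Check values of n near the boundary:
  n = 567: C(567, 7) = 3601671315933933; 3601671315933933 < 3656158440062976? YES
  n = 568: C(568, 7) = 3646611956239704; 3646611956239704 < 3656158440062976? YES
  n = 569: C(569, 7) = 3692032389858348; 3692032389858348 < 3656158440062976? NO
  n = 570: C(570, 7) = 3737936877831720; 3737936877831720 < 3656158440062976? NO
The largest n with C(n, 7) < 3656158440062976 is n = 568 (where E[X] = 16882462760369/16926659444736 ≈ 0.9974). Hence R_6(7) > 568, i.e. R_6(7) ≥ 569.

Largest n = 568; hence R_6(7) > 568.


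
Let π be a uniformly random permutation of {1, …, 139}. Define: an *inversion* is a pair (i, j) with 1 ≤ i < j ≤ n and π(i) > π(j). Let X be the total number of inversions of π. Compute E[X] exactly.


Write X = Σ X_I over the C(139, 2) = 9591 pairs i < j, with X_I the indicator of one inversion.
There are 9591 indicators.
For each fixed pair i < j, the values π(i) and π(j) are two distinct elements of {1, …, 139} in uniformly random order; by symmetry P[π(i) > π(j)] = 1/2.
By linearity: E[X] = 9591 · (1/2) = C(139, 2) · (1/2) = 9591/2 = 9591/2 ≈ 4795.500.

E[X] = 9591/2 = 4795.500.


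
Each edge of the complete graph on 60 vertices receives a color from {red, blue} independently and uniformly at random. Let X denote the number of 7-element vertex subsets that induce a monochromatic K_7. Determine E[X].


Let X = Σ_S X_S over the C(60, 7) = 386206920 subsets S of size 7, where X_S = 1 if the K_7 on S is monochromatic.
For a fixed S, the K_7 on S has C(7, 2) = 21 edges. P[all 21 edges red] = (1/2)^21, and likewise for blue, so P[monochromatic] = 2·(1/2)^21 = 2^{1 − 21} = 1/1048576.
By linearity: E[X] = C(60, 7) · 2^{1 − 21} = 386206920 · 1/1048576 = 48275865/131072.
Numerically: E[X] ≈ 368.315620.

E[X] = C(60,7)·2^(1−C(7,2)) = 48275865/131072 ≈ 368.315620.


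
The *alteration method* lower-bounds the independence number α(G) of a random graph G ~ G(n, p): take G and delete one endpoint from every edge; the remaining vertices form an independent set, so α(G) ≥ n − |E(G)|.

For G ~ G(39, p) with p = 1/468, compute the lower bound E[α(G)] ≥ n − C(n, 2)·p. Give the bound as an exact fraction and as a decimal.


E[|E(G)|] = C(39, 2)·p = 741 · (1/468) = 19/12.
E[α(G)] ≥ n − E[|E(G)|] = 39 − 19/12 = 449/12.
Numerically: ≈ 37.41667.
(This is only a lower bound; the true E[α(G)] may be larger.)

E[α(G)] ≥ 449/12 ≈ 37.41667.


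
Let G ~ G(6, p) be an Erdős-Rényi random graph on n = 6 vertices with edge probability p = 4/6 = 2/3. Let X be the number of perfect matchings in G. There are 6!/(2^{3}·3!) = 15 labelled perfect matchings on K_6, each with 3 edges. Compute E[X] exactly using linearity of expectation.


K_6 has 6!/(2^{3}·3!) = 15 labelled perfect matchings.
For each such perfect matching H, let X_H = 1 if all 3 edges of H are present in G. Then P[X_H = 1] = p^{3} = (2/3)^{3} = 8/27.
By linearity: E[X] = Σ_H E[X_H] = 15 · p^{3} = 15 · 8/27 = 40/9.
Numerically: E[X] ≈ 4.444.

E[X] = 15 · (2/3)^{3} = 40/9 ≈ 4.444.


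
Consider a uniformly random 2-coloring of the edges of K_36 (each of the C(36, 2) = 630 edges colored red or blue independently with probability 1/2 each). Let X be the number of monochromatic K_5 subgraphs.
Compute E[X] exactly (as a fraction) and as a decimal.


Let X = Σ_S X_S over the C(36, 5) = 376992 subsets S of size 5, where X_S = 1 if the K_5 on S is monochromatic.
For a fixed S, the K_5 on S has C(5, 2) = 10 edges. P[all 10 edges red] = (1/2)^10, and likewise for blue, so P[monochromatic] = 2·(1/2)^10 = 2^{1 − 10} = 1/512.
Summing: E[X] = C(36, 5) · 2^{1 − 10} = 376992 · 1/512 = 11781/16.
Numerically: E[X] ≈ 736.3125.

E[X] = C(36,5)·2^(1−C(5,2)) = 11781/16 ≈ 736.3125.


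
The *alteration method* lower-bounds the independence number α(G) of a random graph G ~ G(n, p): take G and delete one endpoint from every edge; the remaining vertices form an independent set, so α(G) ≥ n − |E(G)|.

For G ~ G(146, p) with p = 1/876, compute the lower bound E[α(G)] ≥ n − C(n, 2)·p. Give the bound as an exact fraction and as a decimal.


E[|E(G)|] = C(146, 2)·p = 10585 · (1/876) = 145/12.
E[α(G)] ≥ n − E[|E(G)|] = 146 − 145/12 = 1607/12.
Numerically: ≈ 133.91667.
(This is only a lower bound; the true E[α(G)] may be larger.)

E[α(G)] ≥ 1607/12 ≈ 133.91667.


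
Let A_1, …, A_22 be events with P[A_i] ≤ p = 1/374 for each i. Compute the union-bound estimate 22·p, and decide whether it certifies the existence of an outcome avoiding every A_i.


Union bound: P[∪_{i=1}^{22} A_i] ≤ Σ_i P[A_i] ≤ 22·p = 22·(1/374) = 1/17.
Numerically: 1/17 ≈ 0.0588.
Is 1/17 < 1? YES.
Since P[∪ A_i] ≤ 1/17 < 1, the complement has P[∩ A_i^c] ≥ 1 − 1/17 = 16/17 > 0, so some outcome avoids every A_i.

22·p = 1/17 ≈ 0.0588; existence CERTIFIED by the union bound.


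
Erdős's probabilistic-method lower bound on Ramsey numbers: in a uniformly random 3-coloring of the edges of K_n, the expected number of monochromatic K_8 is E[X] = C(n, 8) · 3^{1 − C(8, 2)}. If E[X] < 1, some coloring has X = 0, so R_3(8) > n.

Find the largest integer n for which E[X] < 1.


We need C(n, 8) · 3^{1 − 28} < 1, i.e. C(n, 8) < 3^{28 − 1} = 7625597484987.
Check values of n near the boundary:
  n = 154: C(154, 8) = 6521818990995; 6521818990995 < 7625597484987? YES
  n = 155: C(155, 8) = 6876747915675; 6876747915675 < 7625597484987? YES
  n = 156: C(156, 8) = 7248464019225; 7248464019225 < 7625597484987? YES
  n = 157: C(157, 8) = 7637643295425; 7637643295425 < 7625597484987? NO
The largest n with C(n, 8) < 7625597484987 is n = 156 (where E[X] = 805384891025/847288609443 ≈ 0.951). Hence R_3(8) > 156, i.e. R_3(8) ≥ 157.

Largest n = 156; hence R_3(8) > 156.
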